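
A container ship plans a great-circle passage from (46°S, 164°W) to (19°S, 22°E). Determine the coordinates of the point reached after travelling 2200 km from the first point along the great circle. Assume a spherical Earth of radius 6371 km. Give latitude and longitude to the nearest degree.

Write both endpoints as unit vectors p₁, p₂ with components (cos φ cos λ, cos φ sin λ, sin φ).
The central angle between the endpoints is δ = arccos(p₁·p₂) ≈ 2.003 rad (114.8°). The total great-circle distance is δ·R ≈ 2.003 × 6371 ≈ 12762 km, so the target fraction is f = 2200/12762 ≈ 0.172.
Interpolate at f ≈ 0.172 with slerp weights a = sin((1−f)δ)/sin δ ≈ 1.097, b = sin(fδ)/sin δ ≈ 0.373.
p = a·p₁ + b·p₂ ≈ (-0.406, -0.078, -0.911); φ = arcsin(p_z) ≈ -65.59°, λ = atan2(p_y, p_x) ≈ -169.12°.

≈ (66°S, 169°W)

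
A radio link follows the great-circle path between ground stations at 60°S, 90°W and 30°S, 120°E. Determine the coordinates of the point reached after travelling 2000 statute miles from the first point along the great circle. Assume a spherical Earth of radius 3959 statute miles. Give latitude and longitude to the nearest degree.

≈ 77°S, 164°W

Write both endpoints as unit vectors p₁, p₂ with components (cos φ cos λ, cos φ sin λ, sin φ).
The central angle between the endpoints is δ = arccos(p₁·p₂) ≈ 1.513 rad (86.7°). The total great-circle distance is δ·R ≈ 1.513 × 3959 ≈ 5989 mi, so the target fraction is f = 2000/5989 ≈ 0.334.
Interpolate at f ≈ 0.334 with slerp weights a = sin((1−f)δ)/sin δ ≈ 0.847, b = sin(fδ)/sin δ ≈ 0.485.
p = a·p₁ + b·p₂ ≈ (-0.210, -0.060, -0.976); φ = arcsin(p_z) ≈ -77.39°, λ = atan2(p_y, p_x) ≈ -164.07°.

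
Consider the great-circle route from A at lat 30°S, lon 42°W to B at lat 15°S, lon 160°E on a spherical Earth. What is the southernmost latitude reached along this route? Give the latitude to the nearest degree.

≈ 66°S

The great circle lies in the plane with unit normal n̂ = (p₁ × p₂)/|p₁ × p₂|.
Here n̂_z ≈ -0.411; the vertex latitude is φ_max = arccos|n̂_z| ≈ 65.8°.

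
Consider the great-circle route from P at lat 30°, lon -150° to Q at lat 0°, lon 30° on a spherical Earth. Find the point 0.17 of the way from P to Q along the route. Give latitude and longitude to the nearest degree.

The haversine formula gives a central angle δ ≈ 2.618 rad (150.0°) between the endpoints.
Interpolate at f = 0.17 with slerp weights a = sin((1−f)δ)/sin δ ≈ 1.648, b = sin(fδ)/sin δ ≈ 0.861.
p = a·p₁ + b·p₂ ≈ (-0.491, -0.283, 0.824); φ = arcsin(p_z) ≈ 55.50°, λ = atan2(p_y, p_x) ≈ -150.00°.

≈ lat 55°, lon -150°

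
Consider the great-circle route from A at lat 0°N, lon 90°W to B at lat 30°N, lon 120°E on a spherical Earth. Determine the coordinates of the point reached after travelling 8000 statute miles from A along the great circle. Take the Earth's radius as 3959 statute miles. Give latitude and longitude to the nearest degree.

Convert each endpoint to a unit vector on the sphere (x = cos φ cos λ, y = cos φ sin λ, z = sin φ).
The central angle between the endpoints is δ = arccos(p₁·p₂) ≈ 2.419 rad (138.6°). The total great-circle distance is δ·R ≈ 2.419 × 3959 ≈ 9576 mi, so the target fraction is f = 8000/9576 ≈ 0.835.
Interpolate at f ≈ 0.835 with slerp weights a = sin((1−f)δ)/sin δ ≈ 0.586, b = sin(fδ)/sin δ ≈ 1.361.
p = a·p₁ + b·p₂ ≈ (-0.590, 0.435, 0.681); φ = arcsin(p_z) ≈ 42.90°, λ = atan2(p_y, p_x) ≈ 143.58°.

≈ lat 43°N, lon 144°E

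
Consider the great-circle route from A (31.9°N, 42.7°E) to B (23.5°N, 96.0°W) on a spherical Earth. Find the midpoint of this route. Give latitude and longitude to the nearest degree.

≈ (56°N, 32°W)

Write both endpoints as unit vectors p₁, p₂ with components (cos φ cos λ, cos φ sin λ, sin φ).
The central angle between the endpoints is δ = arccos(p₁·p₂) ≈ 1.954 rad (112.0°).
Interpolate at f = 1/2 with slerp weights a = sin((1−f)δ)/sin δ ≈ 0.894, b = sin(fδ)/sin δ ≈ 0.894.
p = a·p₁ + b·p₂ ≈ (0.472, -0.301, 0.829); φ = arcsin(p_z) ≈ 55.97°, λ = atan2(p_y, p_x) ≈ -32.49°.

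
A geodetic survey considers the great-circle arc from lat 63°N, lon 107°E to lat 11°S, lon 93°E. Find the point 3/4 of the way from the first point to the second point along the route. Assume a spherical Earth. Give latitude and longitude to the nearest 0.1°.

≈ lat 7.6°N, lon 95.1°E

Write both endpoints as unit vectors p₁, p₂ with components (cos φ cos λ, cos φ sin λ, sin φ).
The central angle between the endpoints is δ = arccos(p₁·p₂) ≈ 1.305 rad (74.8°).
Interpolate at f = 3/4 with slerp weights a = sin((1−f)δ)/sin δ ≈ 0.332, b = sin(fδ)/sin δ ≈ 0.860.
p = a·p₁ + b·p₂ ≈ (-0.088, 0.987, 0.132); φ = arcsin(p_z) ≈ 7.58°, λ = atan2(p_y, p_x) ≈ 95.11°.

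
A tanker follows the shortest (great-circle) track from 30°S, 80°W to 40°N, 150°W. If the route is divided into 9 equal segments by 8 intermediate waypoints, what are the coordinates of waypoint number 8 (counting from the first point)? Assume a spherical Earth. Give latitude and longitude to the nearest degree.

≈ 33°N, 140°W

Convert each endpoint to a unit vector on the sphere (x = cos φ cos λ, y = cos φ sin λ, z = sin φ).
The central angle between the endpoints is δ = arccos(p₁·p₂) ≈ 1.665 rad (95.4°).
Interpolate at f = 8/9 with slerp weights a = sin((1−f)δ)/sin δ ≈ 0.185, b = sin(fδ)/sin δ ≈ 1.000.
p = a·p₁ + b·p₂ ≈ (-0.636, -0.541, 0.551); φ = arcsin(p_z) ≈ 33.41°, λ = atan2(p_y, p_x) ≈ -139.62°.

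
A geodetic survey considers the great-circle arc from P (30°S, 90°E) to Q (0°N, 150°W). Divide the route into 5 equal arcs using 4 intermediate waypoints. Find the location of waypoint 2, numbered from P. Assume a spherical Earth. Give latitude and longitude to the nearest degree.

≈ (31°S, 144°E)

Convert each endpoint to a unit vector on the sphere (x = cos φ cos λ, y = cos φ sin λ, z = sin φ).
The central angle between the endpoints is δ = arccos(p₁·p₂) ≈ 2.019 rad (115.7°).
Interpolate at f = 2/5 with slerp weights a = sin((1−f)δ)/sin δ ≈ 1.038, b = sin(fδ)/sin δ ≈ 0.802.
p = a·p₁ + b·p₂ ≈ (-0.694, 0.499, -0.519); φ = arcsin(p_z) ≈ -31.28°, λ = atan2(p_y, p_x) ≈ 144.32°.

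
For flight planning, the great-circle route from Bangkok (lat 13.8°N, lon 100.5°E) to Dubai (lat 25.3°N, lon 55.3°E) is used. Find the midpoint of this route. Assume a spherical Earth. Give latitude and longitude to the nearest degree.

≈ lat 21°N, lon 79°E

The haversine formula gives a central angle δ ≈ 0.766 rad (43.9°) between the endpoints.
Interpolate at f = 1/2 with slerp weights a = sin((1−f)δ)/sin δ ≈ 0.539, b = sin(fδ)/sin δ ≈ 0.539.
p = a·p₁ + b·p₂ ≈ (0.182, 0.915, 0.359); φ = arcsin(p_z) ≈ 21.04°, λ = atan2(p_y, p_x) ≈ 78.75°.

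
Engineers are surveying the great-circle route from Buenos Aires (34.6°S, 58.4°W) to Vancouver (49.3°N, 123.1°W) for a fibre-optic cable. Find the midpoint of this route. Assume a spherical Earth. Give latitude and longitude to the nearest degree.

≈ (9°N, 87°W)

Write both endpoints as unit vectors p₁, p₂ with components (cos φ cos λ, cos φ sin λ, sin φ).
The central angle between the endpoints is δ = arccos(p₁·p₂) ≈ 1.773 rad (101.6°).
Interpolate at f = 1/2 with slerp weights a = sin((1−f)δ)/sin δ ≈ 0.791, b = sin(fδ)/sin δ ≈ 0.791.
p = a·p₁ + b·p₂ ≈ (0.059, -0.987, 0.151); φ = arcsin(p_z) ≈ 8.66°, λ = atan2(p_y, p_x) ≈ -86.55°.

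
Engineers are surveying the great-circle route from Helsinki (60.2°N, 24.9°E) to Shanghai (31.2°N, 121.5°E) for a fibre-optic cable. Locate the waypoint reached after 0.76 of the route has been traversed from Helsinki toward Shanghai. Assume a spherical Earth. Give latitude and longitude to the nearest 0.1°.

≈ 44.1°N, 109.6°E

The haversine formula gives a central angle δ ≈ 1.159 rad (66.4°) between the endpoints.
Interpolate at f = 0.76 with slerp weights a = sin((1−f)δ)/sin δ ≈ 0.300, b = sin(fδ)/sin δ ≈ 0.842.
p = a·p₁ + b·p₂ ≈ (-0.241, 0.676, 0.696); φ = arcsin(p_z) ≈ 44.10°, λ = atan2(p_y, p_x) ≈ 109.61°.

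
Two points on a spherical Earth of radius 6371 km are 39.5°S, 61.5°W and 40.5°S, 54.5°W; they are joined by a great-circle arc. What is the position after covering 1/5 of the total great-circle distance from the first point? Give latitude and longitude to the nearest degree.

≈ 40°S, 60°W

Write both endpoints as unit vectors p₁, p₂ with components (cos φ cos λ, cos φ sin λ, sin φ).
The central angle between the endpoints is δ = arccos(p₁·p₂) ≈ 0.095 rad (5.5°).
Interpolate at f = 1/5 with slerp weights a = sin((1−f)δ)/sin δ ≈ 0.800, b = sin(fδ)/sin δ ≈ 0.200.
p = a·p₁ + b·p₂ ≈ (0.383, -0.667, -0.639); φ = arcsin(p_z) ≈ -39.73°, λ = atan2(p_y, p_x) ≈ -60.12°.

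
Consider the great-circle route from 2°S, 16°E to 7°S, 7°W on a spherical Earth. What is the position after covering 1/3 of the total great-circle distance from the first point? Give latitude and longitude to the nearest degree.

≈ 4°S, 8°E

The haversine formula gives a central angle δ ≈ 0.409 rad (23.5°) between the endpoints.
Interpolate at f = 1/3 with slerp weights a = sin((1−f)δ)/sin δ ≈ 0.677, b = sin(fδ)/sin δ ≈ 0.342.
p = a·p₁ + b·p₂ ≈ (0.987, 0.145, -0.065); φ = arcsin(p_z) ≈ -3.74°, λ = atan2(p_y, p_x) ≈ 8.37°.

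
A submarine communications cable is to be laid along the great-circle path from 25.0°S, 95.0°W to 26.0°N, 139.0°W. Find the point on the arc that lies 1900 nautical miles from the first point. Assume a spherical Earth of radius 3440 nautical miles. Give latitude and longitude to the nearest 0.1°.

≈ 0.7°S, 116.0°W

Convert each endpoint to a unit vector on the sphere (x = cos φ cos λ, y = cos φ sin λ, z = sin φ).
The central angle between the endpoints is δ = arccos(p₁·p₂) ≈ 1.159 rad (66.4°). The total great-circle distance is δ·R ≈ 1.159 × 3440 ≈ 3985 nmi, so the target fraction is f = 1900/3985 ≈ 0.477.
Interpolate at f ≈ 0.477 with slerp weights a = sin((1−f)δ)/sin δ ≈ 0.622, b = sin(fδ)/sin δ ≈ 0.573.
p = a·p₁ + b·p₂ ≈ (-0.438, -0.899, -0.012); φ = arcsin(p_z) ≈ -0.67°, λ = atan2(p_y, p_x) ≈ -115.95°.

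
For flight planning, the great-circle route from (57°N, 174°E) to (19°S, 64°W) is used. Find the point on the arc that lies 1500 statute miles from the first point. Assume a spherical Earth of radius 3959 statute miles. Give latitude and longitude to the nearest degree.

≈ (57°N, 146°W)

Write both endpoints as unit vectors p₁, p₂ with components (cos φ cos λ, cos φ sin λ, sin φ).
The central angle between the endpoints is δ = arccos(p₁·p₂) ≈ 2.148 rad (123.1°). The total great-circle distance is δ·R ≈ 2.148 × 3959 ≈ 8505 mi, so the target fraction is f = 1500/8505 ≈ 0.176.
Interpolate at f ≈ 0.176 with slerp weights a = sin((1−f)δ)/sin δ ≈ 1.170, b = sin(fδ)/sin δ ≈ 0.441.
p = a·p₁ + b·p₂ ≈ (-0.451, -0.309, 0.838); φ = arcsin(p_z) ≈ 56.89°, λ = atan2(p_y, p_x) ≈ -145.61°.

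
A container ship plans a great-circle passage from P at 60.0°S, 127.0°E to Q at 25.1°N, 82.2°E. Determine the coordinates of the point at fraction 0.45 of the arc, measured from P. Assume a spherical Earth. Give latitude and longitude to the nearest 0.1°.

≈ 23.0°S, 99.5°E

Convert each endpoint to a unit vector on the sphere (x = cos φ cos λ, y = cos φ sin λ, z = sin φ).
The central angle between the endpoints is δ = arccos(p₁·p₂) ≈ 1.617 rad (92.6°).
Interpolate at f = 0.45 with slerp weights a = sin((1−f)δ)/sin δ ≈ 0.777, b = sin(fδ)/sin δ ≈ 0.666.
p = a·p₁ + b·p₂ ≈ (-0.152, 0.908, -0.391); φ = arcsin(p_z) ≈ -23.01°, λ = atan2(p_y, p_x) ≈ 99.51°.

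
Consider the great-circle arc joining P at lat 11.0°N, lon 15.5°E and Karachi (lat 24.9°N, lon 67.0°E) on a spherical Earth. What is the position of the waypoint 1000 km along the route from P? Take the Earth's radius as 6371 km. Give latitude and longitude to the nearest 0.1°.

The haversine formula gives a central angle δ ≈ 0.883 rad (50.6°) between the endpoints. The total great-circle distance is δ·R ≈ 0.883 × 6371 ≈ 5627 km, so the target fraction is f = 1000/5627 ≈ 0.178.
Interpolate at f ≈ 0.178 with slerp weights a = sin((1−f)δ)/sin δ ≈ 0.859, b = sin(fδ)/sin δ ≈ 0.202.
p = a·p₁ + b·p₂ ≈ (0.885, 0.394, 0.249); φ = arcsin(p_z) ≈ 14.43°, λ = atan2(p_y, p_x) ≈ 24.03°.

≈ lat 14.4°N, lon 24.0°E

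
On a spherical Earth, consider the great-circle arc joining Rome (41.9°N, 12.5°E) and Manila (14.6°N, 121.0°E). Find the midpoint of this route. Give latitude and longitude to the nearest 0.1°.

≈ (42.1°N, 77.0°E)

Convert each endpoint to a unit vector on the sphere (x = cos φ cos λ, y = cos φ sin λ, z = sin φ).
The central angle between the endpoints is δ = arccos(p₁·p₂) ≈ 1.631 rad (93.5°).
Interpolate at f = 1/2 with slerp weights a = sin((1−f)δ)/sin δ ≈ 0.729, b = sin(fδ)/sin δ ≈ 0.729.
p = a·p₁ + b·p₂ ≈ (0.166, 0.723, 0.671); φ = arcsin(p_z) ≈ 42.14°, λ = atan2(p_y, p_x) ≈ 77.02°.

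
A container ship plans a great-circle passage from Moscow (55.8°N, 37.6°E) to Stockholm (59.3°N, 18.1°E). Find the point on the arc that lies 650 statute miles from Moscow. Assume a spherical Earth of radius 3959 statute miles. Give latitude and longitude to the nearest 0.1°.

≈ 59.0°N, 21.1°E

Convert each endpoint to a unit vector on the sphere (x = cos φ cos λ, y = cos φ sin λ, z = sin φ).
The central angle between the endpoints is δ = arccos(p₁·p₂) ≈ 0.192 rad (11.0°). The total great-circle distance is δ·R ≈ 0.192 × 3959 ≈ 759 mi, so the target fraction is f = 650/759 ≈ 0.856.
Interpolate at f ≈ 0.856 with slerp weights a = sin((1−f)δ)/sin δ ≈ 0.145, b = sin(fδ)/sin δ ≈ 0.858.
p = a·p₁ + b·p₂ ≈ (0.481, 0.186, 0.857); φ = arcsin(p_z) ≈ 58.99°, λ = atan2(p_y, p_x) ≈ 21.12°.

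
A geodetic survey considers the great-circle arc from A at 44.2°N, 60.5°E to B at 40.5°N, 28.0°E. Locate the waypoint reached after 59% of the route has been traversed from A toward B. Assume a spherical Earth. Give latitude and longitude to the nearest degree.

≈ 43°N, 41°E

Write both endpoints as unit vectors p₁, p₂ with components (cos φ cos λ, cos φ sin λ, sin φ).
The central angle between the endpoints is δ = arccos(p₁·p₂) ≈ 0.421 rad (24.1°).
Interpolate at f = 0.59 with slerp weights a = sin((1−f)δ)/sin δ ≈ 0.420, b = sin(fδ)/sin δ ≈ 0.602.
p = a·p₁ + b·p₂ ≈ (0.552, 0.477, 0.684); φ = arcsin(p_z) ≈ 43.13°, λ = atan2(p_y, p_x) ≈ 40.82°.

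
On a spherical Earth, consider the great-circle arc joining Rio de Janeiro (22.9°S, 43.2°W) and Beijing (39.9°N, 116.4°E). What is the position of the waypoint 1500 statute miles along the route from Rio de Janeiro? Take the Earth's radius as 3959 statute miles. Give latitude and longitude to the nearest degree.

≈ 6°S, 29°W

The haversine formula gives a central angle δ ≈ 2.719 rad (155.8°) between the endpoints. The total great-circle distance is δ·R ≈ 2.719 × 3959 ≈ 10764 mi, so the target fraction is f = 1500/10764 ≈ 0.139.
Interpolate at f ≈ 0.139 with slerp weights a = sin((1−f)δ)/sin δ ≈ 1.751, b = sin(fδ)/sin δ ≈ 0.902.
p = a·p₁ + b·p₂ ≈ (0.869, -0.485, -0.103); φ = arcsin(p_z) ≈ -5.92°, λ = atan2(p_y, p_x) ≈ -29.17°.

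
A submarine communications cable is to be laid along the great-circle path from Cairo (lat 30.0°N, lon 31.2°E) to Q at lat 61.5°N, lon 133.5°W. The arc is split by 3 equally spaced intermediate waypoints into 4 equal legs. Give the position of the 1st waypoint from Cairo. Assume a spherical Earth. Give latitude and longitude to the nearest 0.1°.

From cos δ = sin φ₁ sin φ₂ + cos φ₁ cos φ₂ cos Δλ, the central angle is δ ≈ 1.530 rad (87.7°).
Interpolate at f = 1/4 with slerp weights a = sin((1−f)δ)/sin δ ≈ 0.912, b = sin(fδ)/sin δ ≈ 0.374.
p = a·p₁ + b·p₂ ≈ (0.553, 0.280, 0.785); φ = arcsin(p_z) ≈ 51.68°, λ = atan2(p_y, p_x) ≈ 26.85°.

≈ lat 51.7°N, lon 26.9°E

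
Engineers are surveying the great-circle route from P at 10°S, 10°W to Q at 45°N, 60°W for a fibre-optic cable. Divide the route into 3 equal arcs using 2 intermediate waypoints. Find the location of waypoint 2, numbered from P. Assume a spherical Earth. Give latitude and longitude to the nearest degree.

≈ 28°N, 39°W

Write both endpoints as unit vectors p₁, p₂ with components (cos φ cos λ, cos φ sin λ, sin φ).
The central angle between the endpoints is δ = arccos(p₁·p₂) ≈ 1.240 rad (71.0°).
Interpolate at f = 2/3 with slerp weights a = sin((1−f)δ)/sin δ ≈ 0.425, b = sin(fδ)/sin δ ≈ 0.778.
p = a·p₁ + b·p₂ ≈ (0.687, -0.549, 0.476); φ = arcsin(p_z) ≈ 28.44°, λ = atan2(p_y, p_x) ≈ -38.63°.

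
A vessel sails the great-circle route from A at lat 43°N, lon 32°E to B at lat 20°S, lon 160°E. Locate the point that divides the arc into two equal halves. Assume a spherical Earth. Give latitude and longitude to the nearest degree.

The haversine formula gives a central angle δ ≈ 2.287 rad (131.0°) between the endpoints.
Interpolate at f = 1/2 with slerp weights a = sin((1−f)δ)/sin δ ≈ 1.206, b = sin(fδ)/sin δ ≈ 1.206.
p = a·p₁ + b·p₂ ≈ (-0.317, 0.855, 0.410); φ = arcsin(p_z) ≈ 24.21°, λ = atan2(p_y, p_x) ≈ 110.34°.

≈ lat 24°N, lon 110°E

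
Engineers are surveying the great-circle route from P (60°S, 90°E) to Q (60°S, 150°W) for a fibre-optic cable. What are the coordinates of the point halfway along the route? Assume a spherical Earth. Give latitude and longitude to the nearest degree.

Write both endpoints as unit vectors p₁, p₂ with components (cos φ cos λ, cos φ sin λ, sin φ).
The central angle between the endpoints is δ = arccos(p₁·p₂) ≈ 0.896 rad (51.3°).
Interpolate at f = 1/2 with slerp weights a = sin((1−f)δ)/sin δ ≈ 0.555, b = sin(fδ)/sin δ ≈ 0.555.
p = a·p₁ + b·p₂ ≈ (-0.240, 0.139, -0.961); φ = arcsin(p_z) ≈ -73.90°, λ = atan2(p_y, p_x) ≈ 150.00°.

≈ (74°S, 150°E)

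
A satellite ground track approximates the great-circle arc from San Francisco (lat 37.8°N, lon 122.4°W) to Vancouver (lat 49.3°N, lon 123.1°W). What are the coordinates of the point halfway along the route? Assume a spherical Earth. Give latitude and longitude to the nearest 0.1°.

≈ lat 43.6°N, lon 122.7°W

Convert each endpoint to a unit vector on the sphere (x = cos φ cos λ, y = cos φ sin λ, z = sin φ).
The central angle between the endpoints is δ = arccos(p₁·p₂) ≈ 0.201 rad (11.5°).
Interpolate at f = 1/2 with slerp weights a = sin((1−f)δ)/sin δ ≈ 0.503, b = sin(fδ)/sin δ ≈ 0.503.
p = a·p₁ + b·p₂ ≈ (-0.392, -0.610, 0.689); φ = arcsin(p_z) ≈ 43.55°, λ = atan2(p_y, p_x) ≈ -122.72°.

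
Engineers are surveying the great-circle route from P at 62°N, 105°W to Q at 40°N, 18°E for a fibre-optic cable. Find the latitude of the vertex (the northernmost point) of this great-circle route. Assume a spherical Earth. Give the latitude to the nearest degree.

The great circle lies in the plane with unit normal n̂ = (p₁ × p₂)/|p₁ × p₂|.
Here n̂_z ≈ +0.325; the vertex latitude is φ_max = arccos|n̂_z| ≈ 71.0°.
Check via Clairaut: cos φ_max = |cos φ₁| · sin C = cos(62.0°)·sin(43.8°) ≈ 0.325, again giving ≈ 71.0°.

≈ 71°N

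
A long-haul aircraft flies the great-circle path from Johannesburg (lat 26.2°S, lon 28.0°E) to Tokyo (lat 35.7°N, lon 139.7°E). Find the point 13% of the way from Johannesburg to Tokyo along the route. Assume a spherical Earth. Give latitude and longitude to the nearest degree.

Convert each endpoint to a unit vector on the sphere (x = cos φ cos λ, y = cos φ sin λ, z = sin φ).
The central angle between the endpoints is δ = arccos(p₁·p₂) ≈ 2.126 rad (121.8°).
Interpolate at f = 0.13 with slerp weights a = sin((1−f)δ)/sin δ ≈ 1.131, b = sin(fδ)/sin δ ≈ 0.321.
p = a·p₁ + b·p₂ ≈ (0.697, 0.645, -0.312); φ = arcsin(p_z) ≈ -18.19°, λ = atan2(p_y, p_x) ≈ 42.77°.

≈ lat 18°S, lon 43°E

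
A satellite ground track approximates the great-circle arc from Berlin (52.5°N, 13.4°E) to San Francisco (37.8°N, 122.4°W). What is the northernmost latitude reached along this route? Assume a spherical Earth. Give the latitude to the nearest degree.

≈ 70°N

The great circle lies in the plane with unit normal n̂ = (p₁ × p₂)/|p₁ × p₂|.
Here n̂_z ≈ -0.339; the vertex latitude is φ_max = arccos|n̂_z| ≈ 70.2°.
Check via Clairaut: cos φ_max = |cos φ₁| · sin C = cos(52.5°)·sin(33.8°) ≈ 0.339, again giving ≈ 70.2°.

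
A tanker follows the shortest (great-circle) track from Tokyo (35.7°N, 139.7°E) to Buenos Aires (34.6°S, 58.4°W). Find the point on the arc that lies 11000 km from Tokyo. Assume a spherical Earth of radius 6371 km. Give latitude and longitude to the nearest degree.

≈ 6°S, 124°W

The haversine formula gives a central angle δ ≈ 2.883 rad (165.2°) between the endpoints. The total great-circle distance is δ·R ≈ 2.883 × 6371 ≈ 18367 km, so the target fraction is f = 11000/18367 ≈ 0.599.
Interpolate at f ≈ 0.599 with slerp weights a = sin((1−f)δ)/sin δ ≈ 3.579, b = sin(fδ)/sin δ ≈ 3.862.
p = a·p₁ + b·p₂ ≈ (-0.551, -0.828, -0.105); φ = arcsin(p_z) ≈ -6.02°, λ = atan2(p_y, p_x) ≈ -123.62°.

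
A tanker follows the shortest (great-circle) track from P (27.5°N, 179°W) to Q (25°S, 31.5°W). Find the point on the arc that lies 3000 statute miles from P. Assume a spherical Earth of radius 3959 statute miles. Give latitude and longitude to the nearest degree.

≈ (18°N, 133°W)

Convert each endpoint to a unit vector on the sphere (x = cos φ cos λ, y = cos φ sin λ, z = sin φ).
The central angle between the endpoints is δ = arccos(p₁·p₂) ≈ 2.632 rad (150.8°). The total great-circle distance is δ·R ≈ 2.632 × 3959 ≈ 10422 mi, so the target fraction is f = 3000/10422 ≈ 0.288.
Interpolate at f ≈ 0.288 with slerp weights a = sin((1−f)δ)/sin δ ≈ 1.958, b = sin(fδ)/sin δ ≈ 1.410.
p = a·p₁ + b·p₂ ≈ (-0.646, -0.698, 0.308); φ = arcsin(p_z) ≈ 17.94°, λ = atan2(p_y, p_x) ≈ -132.81°.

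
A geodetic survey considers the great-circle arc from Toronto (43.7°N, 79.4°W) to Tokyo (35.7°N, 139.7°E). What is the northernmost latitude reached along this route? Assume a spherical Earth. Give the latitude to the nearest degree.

The great circle lies in the plane with unit normal n̂ = (p₁ × p₂)/|p₁ × p₂|.
Here n̂_z ≈ -0.371; the vertex latitude is φ_max = arccos|n̂_z| ≈ 68.2°.
Check via Clairaut: cos φ_max = |cos φ₁| · sin C = cos(43.7°)·sin(30.9°) ≈ 0.371, again giving ≈ 68.2°.

≈ 68°N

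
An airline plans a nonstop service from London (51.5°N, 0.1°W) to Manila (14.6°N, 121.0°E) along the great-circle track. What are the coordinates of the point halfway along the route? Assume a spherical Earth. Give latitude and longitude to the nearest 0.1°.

≈ 51.0°N, 81.5°E

Write both endpoints as unit vectors p₁, p₂ with components (cos φ cos λ, cos φ sin λ, sin φ).
The central angle between the endpoints is δ = arccos(p₁·p₂) ≈ 1.685 rad (96.5°).
Interpolate at f = 1/2 with slerp weights a = sin((1−f)δ)/sin δ ≈ 0.751, b = sin(fδ)/sin δ ≈ 0.751.
p = a·p₁ + b·p₂ ≈ (0.093, 0.622, 0.777); φ = arcsin(p_z) ≈ 51.01°, λ = atan2(p_y, p_x) ≈ 81.48°.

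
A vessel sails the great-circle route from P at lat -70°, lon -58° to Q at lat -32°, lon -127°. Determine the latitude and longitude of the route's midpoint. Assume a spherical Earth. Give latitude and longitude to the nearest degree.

≈ lat -55°, lon -109°

Convert each endpoint to a unit vector on the sphere (x = cos φ cos λ, y = cos φ sin λ, z = sin φ).
The central angle between the endpoints is δ = arccos(p₁·p₂) ≈ 0.925 rad (53.0°).
Interpolate at f = 1/2 with slerp weights a = sin((1−f)δ)/sin δ ≈ 0.559, b = sin(fδ)/sin δ ≈ 0.559.
p = a·p₁ + b·p₂ ≈ (-0.184, -0.540, -0.821); φ = arcsin(p_z) ≈ -55.19°, λ = atan2(p_y, p_x) ≈ -108.79°.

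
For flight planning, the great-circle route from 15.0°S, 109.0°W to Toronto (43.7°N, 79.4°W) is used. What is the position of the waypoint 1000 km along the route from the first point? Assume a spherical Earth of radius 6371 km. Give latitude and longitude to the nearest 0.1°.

From cos δ = sin φ₁ sin φ₂ + cos φ₁ cos φ₂ cos Δλ, the central angle is δ ≈ 1.128 rad (64.6°). The total great-circle distance is δ·R ≈ 1.128 × 6371 ≈ 7187 km, so the target fraction is f = 1000/7187 ≈ 0.139.
Interpolate at f ≈ 0.139 with slerp weights a = sin((1−f)δ)/sin δ ≈ 0.914, b = sin(fδ)/sin δ ≈ 0.173.
p = a·p₁ + b·p₂ ≈ (-0.264, -0.957, -0.117); φ = arcsin(p_z) ≈ -6.72°, λ = atan2(p_y, p_x) ≈ -105.43°.

≈ 6.7°S, 105.4°W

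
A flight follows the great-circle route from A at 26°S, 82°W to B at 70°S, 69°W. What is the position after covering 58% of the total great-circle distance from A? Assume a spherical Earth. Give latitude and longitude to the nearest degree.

≈ 52°S, 78°W

The haversine formula gives a central angle δ ≈ 0.779 rad (44.6°) between the endpoints.
Interpolate at f = 0.58 with slerp weights a = sin((1−f)δ)/sin δ ≈ 0.457, b = sin(fδ)/sin δ ≈ 0.621.
p = a·p₁ + b·p₂ ≈ (0.133, -0.606, -0.785); φ = arcsin(p_z) ≈ -51.68°, λ = atan2(p_y, p_x) ≈ -77.58°.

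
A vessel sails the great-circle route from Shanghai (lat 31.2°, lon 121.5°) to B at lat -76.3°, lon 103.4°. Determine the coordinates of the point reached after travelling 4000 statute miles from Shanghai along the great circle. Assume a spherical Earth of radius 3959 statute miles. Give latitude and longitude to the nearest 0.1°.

Convert each endpoint to a unit vector on the sphere (x = cos φ cos λ, y = cos φ sin λ, z = sin φ).
The central angle between the endpoints is δ = arccos(p₁·p₂) ≈ 1.887 rad (108.1°). The total great-circle distance is δ·R ≈ 1.887 × 3959 ≈ 7470 mi, so the target fraction is f = 4000/7470 ≈ 0.535.
Interpolate at f ≈ 0.535 with slerp weights a = sin((1−f)δ)/sin δ ≈ 0.808, b = sin(fδ)/sin δ ≈ 0.891.
p = a·p₁ + b·p₂ ≈ (-0.410, 0.795, -0.447); φ = arcsin(p_z) ≈ -26.55°, λ = atan2(p_y, p_x) ≈ 117.30°.

≈ lat -26.5°, lon 117.3°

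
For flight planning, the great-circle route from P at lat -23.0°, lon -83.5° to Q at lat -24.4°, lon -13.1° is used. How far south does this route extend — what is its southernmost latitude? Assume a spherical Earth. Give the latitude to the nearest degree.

The great circle lies in the plane with unit normal n̂ = (p₁ × p₂)/|p₁ × p₂|.
Here n̂_z ≈ +0.881; the vertex latitude is φ_max = arccos|n̂_z| ≈ 28.3°.
Check via Clairaut: cos φ_max = |cos φ₁| · sin C = cos(23.0°)·sin(106.9°) ≈ 0.881, again giving ≈ 28.3°.

≈ -28°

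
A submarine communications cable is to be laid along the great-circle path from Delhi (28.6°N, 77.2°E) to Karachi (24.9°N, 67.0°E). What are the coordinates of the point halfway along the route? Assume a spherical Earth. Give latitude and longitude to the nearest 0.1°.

Write both endpoints as unit vectors p₁, p₂ with components (cos φ cos λ, cos φ sin λ, sin φ).
The central angle between the endpoints is δ = arccos(p₁·p₂) ≈ 0.172 rad (9.8°).
Interpolate at f = 1/2 with slerp weights a = sin((1−f)δ)/sin δ ≈ 0.502, b = sin(fδ)/sin δ ≈ 0.502.
p = a·p₁ + b·p₂ ≈ (0.275, 0.849, 0.452); φ = arcsin(p_z) ≈ 26.84°, λ = atan2(p_y, p_x) ≈ 72.02°.

≈ 26.8°N, 72.0°E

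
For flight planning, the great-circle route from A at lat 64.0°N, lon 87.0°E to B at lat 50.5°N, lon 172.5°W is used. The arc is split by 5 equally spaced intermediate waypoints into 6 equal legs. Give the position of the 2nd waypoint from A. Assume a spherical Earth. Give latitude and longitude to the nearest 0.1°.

From cos δ = sin φ₁ sin φ₂ + cos φ₁ cos φ₂ cos Δλ, the central angle is δ ≈ 0.873 rad (50.0°).
Interpolate at f = 2/6 with slerp weights a = sin((1−f)δ)/sin δ ≈ 0.717, b = sin(fδ)/sin δ ≈ 0.374.
p = a·p₁ + b·p₂ ≈ (-0.220, 0.283, 0.934); φ = arcsin(p_z) ≈ 69.01°, λ = atan2(p_y, p_x) ≈ 127.82°.

≈ lat 69.0°N, lon 127.8°E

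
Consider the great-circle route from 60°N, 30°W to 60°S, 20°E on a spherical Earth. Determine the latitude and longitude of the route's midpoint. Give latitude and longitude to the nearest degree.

≈ 0°N, 5°W

Write both endpoints as unit vectors p₁, p₂ with components (cos φ cos λ, cos φ sin λ, sin φ).
The central angle between the endpoints is δ = arccos(p₁·p₂) ≈ 2.201 rad (126.1°).
Interpolate at f = 1/2 with slerp weights a = sin((1−f)δ)/sin δ ≈ 1.103, b = sin(fδ)/sin δ ≈ 1.103.
p = a·p₁ + b·p₂ ≈ (0.996, -0.087, 0.000); φ = arcsin(p_z) ≈ 0.00°, λ = atan2(p_y, p_x) ≈ -5.00°.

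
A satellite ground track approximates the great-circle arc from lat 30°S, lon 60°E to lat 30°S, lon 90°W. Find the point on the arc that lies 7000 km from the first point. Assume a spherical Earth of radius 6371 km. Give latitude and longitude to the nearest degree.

≈ lat 65°S, lon 30°W

The haversine formula gives a central angle δ ≈ 1.982 rad (113.5°) between the endpoints. The total great-circle distance is δ·R ≈ 1.982 × 6371 ≈ 12626 km, so the target fraction is f = 7000/12626 ≈ 0.554.
Interpolate at f ≈ 0.554 with slerp weights a = sin((1−f)δ)/sin δ ≈ 0.843, b = sin(fδ)/sin δ ≈ 0.972.
p = a·p₁ + b·p₂ ≈ (0.365, -0.209, -0.907); φ = arcsin(p_z) ≈ -65.12°, λ = atan2(p_y, p_x) ≈ -29.82°.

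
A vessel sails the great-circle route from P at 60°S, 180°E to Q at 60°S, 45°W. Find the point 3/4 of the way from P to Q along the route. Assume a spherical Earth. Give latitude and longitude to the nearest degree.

Convert each endpoint to a unit vector on the sphere (x = cos φ cos λ, y = cos φ sin λ, z = sin φ).
The central angle between the endpoints is δ = arccos(p₁·p₂) ≈ 0.960 rad (55.0°).
Interpolate at f = 3/4 with slerp weights a = sin((1−f)δ)/sin δ ≈ 0.290, b = sin(fδ)/sin δ ≈ 0.805.
p = a·p₁ + b·p₂ ≈ (0.139, -0.285, -0.948); φ = arcsin(p_z) ≈ -71.52°, λ = atan2(p_y, p_x) ≈ -63.89°.

≈ 72°S, 64°W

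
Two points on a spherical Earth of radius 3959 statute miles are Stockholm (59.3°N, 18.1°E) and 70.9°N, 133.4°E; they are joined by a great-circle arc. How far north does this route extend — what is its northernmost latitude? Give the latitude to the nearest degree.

≈ 77°N

The great circle lies in the plane with unit normal n̂ = (p₁ × p₂)/|p₁ × p₂|.
Here n̂_z ≈ +0.225; the vertex latitude is φ_max = arccos|n̂_z| ≈ 77.0°.
Check via Clairaut: cos φ_max = |cos φ₁| · sin C = cos(59.3°)·sin(26.1°) ≈ 0.225, again giving ≈ 77.0°.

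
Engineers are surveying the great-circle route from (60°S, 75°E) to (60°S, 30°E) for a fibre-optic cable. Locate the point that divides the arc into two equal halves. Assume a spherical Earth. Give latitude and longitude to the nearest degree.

Write both endpoints as unit vectors p₁, p₂ with components (cos φ cos λ, cos φ sin λ, sin φ).
The central angle between the endpoints is δ = arccos(p₁·p₂) ≈ 0.385 rad (22.1°).
Interpolate at f = 1/2 with slerp weights a = sin((1−f)δ)/sin δ ≈ 0.509, b = sin(fδ)/sin δ ≈ 0.509.
p = a·p₁ + b·p₂ ≈ (0.287, 0.373, -0.882); φ = arcsin(p_z) ≈ -61.92°, λ = atan2(p_y, p_x) ≈ 52.50°.

≈ (62°S, 52°E)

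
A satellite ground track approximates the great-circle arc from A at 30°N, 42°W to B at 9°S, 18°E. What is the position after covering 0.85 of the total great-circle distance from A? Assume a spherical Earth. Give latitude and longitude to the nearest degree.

≈ 3°S, 10°E

Convert each endpoint to a unit vector on the sphere (x = cos φ cos λ, y = cos φ sin λ, z = sin φ).
The central angle between the endpoints is δ = arccos(p₁·p₂) ≈ 1.214 rad (69.5°).
Interpolate at f = 0.85 with slerp weights a = sin((1−f)δ)/sin δ ≈ 0.193, b = sin(fδ)/sin δ ≈ 0.916.
p = a·p₁ + b·p₂ ≈ (0.985, 0.168, -0.047); φ = arcsin(p_z) ≈ -2.67°, λ = atan2(p_y, p_x) ≈ 9.66°.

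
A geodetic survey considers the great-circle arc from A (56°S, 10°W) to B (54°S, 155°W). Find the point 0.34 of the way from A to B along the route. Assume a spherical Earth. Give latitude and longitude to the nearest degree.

≈ (75°S, 43°W)

The haversine formula gives a central angle δ ≈ 1.158 rad (66.3°) between the endpoints.
Interpolate at f = 0.34 with slerp weights a = sin((1−f)δ)/sin δ ≈ 0.755, b = sin(fδ)/sin δ ≈ 0.419.
p = a·p₁ + b·p₂ ≈ (0.193, -0.177, -0.965); φ = arcsin(p_z) ≈ -74.81°, λ = atan2(p_y, p_x) ≈ -42.59°.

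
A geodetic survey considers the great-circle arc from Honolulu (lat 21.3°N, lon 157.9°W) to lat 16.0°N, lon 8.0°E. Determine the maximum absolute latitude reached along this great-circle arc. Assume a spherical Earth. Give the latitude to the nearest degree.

The great circle lies in the plane with unit normal n̂ = (p₁ × p₂)/|p₁ × p₂|.
Here n̂_z ≈ +0.341; the vertex latitude is φ_max = arccos|n̂_z| ≈ 70.1°.
Check via Clairaut: cos φ_max = |cos φ₁| · sin C = cos(21.3°)·sin(21.5°) ≈ 0.341, again giving ≈ 70.1°.

≈ 70°N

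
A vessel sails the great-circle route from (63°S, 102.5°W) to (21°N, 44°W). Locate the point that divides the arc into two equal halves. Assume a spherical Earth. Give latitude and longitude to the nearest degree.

From cos δ = sin φ₁ sin φ₂ + cos φ₁ cos φ₂ cos Δλ, the central angle is δ ≈ 1.669 rad (95.6°).
Interpolate at f = 1/2 with slerp weights a = sin((1−f)δ)/sin δ ≈ 0.744, b = sin(fδ)/sin δ ≈ 0.744.
p = a·p₁ + b·p₂ ≈ (0.427, -0.813, -0.397); φ = arcsin(p_z) ≈ -23.36°, λ = atan2(p_y, p_x) ≈ -62.30°.

≈ (23°S, 62°W)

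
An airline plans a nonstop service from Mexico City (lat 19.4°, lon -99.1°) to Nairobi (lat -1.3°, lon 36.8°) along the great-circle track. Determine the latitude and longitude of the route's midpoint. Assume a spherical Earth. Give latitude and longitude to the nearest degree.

≈ lat 23°, lon -27°

Write both endpoints as unit vectors p₁, p₂ with components (cos φ cos λ, cos φ sin λ, sin φ).
The central angle between the endpoints is δ = arccos(p₁·p₂) ≈ 2.325 rad (133.2°).
Interpolate at f = 1/2 with slerp weights a = sin((1−f)δ)/sin δ ≈ 1.259, b = sin(fδ)/sin δ ≈ 1.259.
p = a·p₁ + b·p₂ ≈ (0.820, -0.419, 0.390); φ = arcsin(p_z) ≈ 22.94°, λ = atan2(p_y, p_x) ≈ -27.04°.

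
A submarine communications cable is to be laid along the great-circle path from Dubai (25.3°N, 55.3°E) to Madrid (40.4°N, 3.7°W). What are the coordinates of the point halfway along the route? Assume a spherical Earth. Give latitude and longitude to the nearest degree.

≈ 37°N, 29°E

Write both endpoints as unit vectors p₁, p₂ with components (cos φ cos λ, cos φ sin λ, sin φ).
The central angle between the endpoints is δ = arccos(p₁·p₂) ≈ 0.887 rad (50.8°).
Interpolate at f = 1/2 with slerp weights a = sin((1−f)δ)/sin δ ≈ 0.554, b = sin(fδ)/sin δ ≈ 0.554.
p = a·p₁ + b·p₂ ≈ (0.706, 0.384, 0.595); φ = arcsin(p_z) ≈ 36.54°, λ = atan2(p_y, p_x) ≈ 28.57°.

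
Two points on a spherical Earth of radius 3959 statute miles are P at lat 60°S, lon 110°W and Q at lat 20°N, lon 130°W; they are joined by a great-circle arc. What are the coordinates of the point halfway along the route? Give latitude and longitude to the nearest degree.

≈ lat 20°S, lon 123°W

The haversine formula gives a central angle δ ≈ 1.425 rad (81.6°) between the endpoints.
Interpolate at f = 1/2 with slerp weights a = sin((1−f)δ)/sin δ ≈ 0.661, b = sin(fδ)/sin δ ≈ 0.661.
p = a·p₁ + b·p₂ ≈ (-0.512, -0.786, -0.346); φ = arcsin(p_z) ≈ -20.26°, λ = atan2(p_y, p_x) ≈ -123.08°.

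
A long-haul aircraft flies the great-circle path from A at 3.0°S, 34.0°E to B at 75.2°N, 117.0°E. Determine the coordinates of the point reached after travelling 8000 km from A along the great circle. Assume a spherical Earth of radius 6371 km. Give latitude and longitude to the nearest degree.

≈ 64°N, 68°E

From cos δ = sin φ₁ sin φ₂ + cos φ₁ cos φ₂ cos Δλ, the central angle is δ ≈ 1.590 rad (91.1°). The total great-circle distance is δ·R ≈ 1.590 × 6371 ≈ 10132 km, so the target fraction is f = 8000/10132 ≈ 0.790.
Interpolate at f ≈ 0.790 with slerp weights a = sin((1−f)δ)/sin δ ≈ 0.328, b = sin(fδ)/sin δ ≈ 0.951.
p = a·p₁ + b·p₂ ≈ (0.162, 0.400, 0.902); φ = arcsin(p_z) ≈ 64.45°, λ = atan2(p_y, p_x) ≈ 67.99°.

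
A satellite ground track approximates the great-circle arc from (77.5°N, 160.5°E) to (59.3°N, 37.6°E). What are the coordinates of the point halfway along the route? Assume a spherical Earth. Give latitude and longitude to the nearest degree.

≈ (77°N, 62°E)

The haversine formula gives a central angle δ ≈ 0.677 rad (38.8°) between the endpoints.
Interpolate at f = 1/2 with slerp weights a = sin((1−f)δ)/sin δ ≈ 0.530, b = sin(fδ)/sin δ ≈ 0.530.
p = a·p₁ + b·p₂ ≈ (0.106, 0.203, 0.973); φ = arcsin(p_z) ≈ 76.73°, λ = atan2(p_y, p_x) ≈ 62.42°.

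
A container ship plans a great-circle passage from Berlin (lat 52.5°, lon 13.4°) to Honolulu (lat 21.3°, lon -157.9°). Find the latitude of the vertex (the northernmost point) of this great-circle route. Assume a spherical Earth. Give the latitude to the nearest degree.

≈ 85°

The great circle lies in the plane with unit normal n̂ = (p₁ × p₂)/|p₁ × p₂|.
Here n̂_z ≈ -0.089; the vertex latitude is φ_max = arccos|n̂_z| ≈ 84.9°.
Check via Clairaut: cos φ_max = |cos φ₁| · sin C = cos(52.5°)·sin(8.4°) ≈ 0.089, again giving ≈ 84.9°.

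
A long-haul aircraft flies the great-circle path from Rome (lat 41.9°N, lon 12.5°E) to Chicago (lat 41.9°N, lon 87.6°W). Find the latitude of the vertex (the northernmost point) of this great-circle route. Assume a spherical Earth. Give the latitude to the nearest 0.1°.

≈ 54.4°N

The great circle lies in the plane with unit normal n̂ = (p₁ × p₂)/|p₁ × p₂|.
Here n̂_z ≈ -0.582; the vertex latitude is φ_max = arccos|n̂_z| ≈ 54.4°.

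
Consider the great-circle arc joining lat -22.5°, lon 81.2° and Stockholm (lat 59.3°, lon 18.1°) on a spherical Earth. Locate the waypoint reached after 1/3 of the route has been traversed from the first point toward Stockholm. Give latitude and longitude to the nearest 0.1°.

≈ lat 6.5°, lon 67.0°

Convert each endpoint to a unit vector on the sphere (x = cos φ cos λ, y = cos φ sin λ, z = sin φ).
The central angle between the endpoints is δ = arccos(p₁·p₂) ≈ 1.687 rad (96.6°).
Interpolate at f = 1/3 with slerp weights a = sin((1−f)δ)/sin δ ≈ 0.908, b = sin(fδ)/sin δ ≈ 0.537.
p = a·p₁ + b·p₂ ≈ (0.389, 0.914, 0.114); φ = arcsin(p_z) ≈ 6.54°, λ = atan2(p_y, p_x) ≈ 66.96°.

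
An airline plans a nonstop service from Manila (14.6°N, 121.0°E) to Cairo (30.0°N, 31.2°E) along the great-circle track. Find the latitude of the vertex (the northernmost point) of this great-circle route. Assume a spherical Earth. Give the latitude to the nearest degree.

≈ 32°N

The great circle lies in the plane with unit normal n̂ = (p₁ × p₂)/|p₁ × p₂|.
Here n̂_z ≈ -0.845; the vertex latitude is φ_max = arccos|n̂_z| ≈ 32.3°.
Check via Clairaut: cos φ_max = |cos φ₁| · sin C = cos(14.6°)·sin(60.8°) ≈ 0.845, again giving ≈ 32.3°.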